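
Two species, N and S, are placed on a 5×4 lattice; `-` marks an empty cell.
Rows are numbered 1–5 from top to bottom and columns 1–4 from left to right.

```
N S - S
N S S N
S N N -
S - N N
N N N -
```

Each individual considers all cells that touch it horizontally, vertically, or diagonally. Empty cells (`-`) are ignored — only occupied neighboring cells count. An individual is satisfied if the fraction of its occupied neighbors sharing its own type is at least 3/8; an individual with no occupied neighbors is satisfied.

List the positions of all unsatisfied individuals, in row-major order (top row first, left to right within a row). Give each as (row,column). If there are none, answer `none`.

(1,1), (2,4), (4,1)

Row 1: (1,1)N 1/3 ✗ · (1,2)S 2/4 ✓ · (1,4)S 1/2 ✓
Row 2: (2,1)N 2/5 ✓ · (2,2)S 3/7 ✓ · (2,3)S 3/6 ✓ · (2,4)N 1/3 ✗
Row 3: (3,1)S 2/4 ✓ · (3,2)N 3/7 ✓ · (3,3)N 4/6 ✓
Row 4: (4,1)S 1/4 ✗ · (4,3)N 5/5 ✓ · (4,4)N 3/3 ✓
Row 5: (5,1)N 1/2 ✓ · (5,2)N 3/4 ✓ · (5,3)N 3/3 ✓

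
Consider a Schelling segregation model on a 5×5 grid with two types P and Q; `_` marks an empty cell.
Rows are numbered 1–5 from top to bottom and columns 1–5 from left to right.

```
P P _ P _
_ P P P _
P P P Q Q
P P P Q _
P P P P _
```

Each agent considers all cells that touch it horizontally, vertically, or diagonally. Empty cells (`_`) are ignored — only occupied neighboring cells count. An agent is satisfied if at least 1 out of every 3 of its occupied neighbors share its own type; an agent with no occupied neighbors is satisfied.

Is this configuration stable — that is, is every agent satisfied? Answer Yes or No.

Row 1: (1,1)P 2/2 ✓ · (1,2)P 3/3 ✓ · (1,4)P 2/2 ✓
Row 2: (2,2)P 6/6 ✓ · (2,3)P 6/7 ✓ · (2,4)P 3/5 ✓
Row 3: (3,1)P 4/4 ✓ · (3,2)P 7/7 ✓ · (3,3)P 6/8 ✓ · (3,4)Q 2/6 ✓ · (3,5)Q 2/3 ✓
Row 4: (4,1)P 5/5 ✓ · (4,2)P 8/8 ✓ · (4,3)P 6/8 ✓ · (4,4)Q 2/6 ✓
Row 5: (5,1)P 3/3 ✓ · (5,2)P 5/5 ✓ · (5,3)P 4/5 ✓ · (5,4)P 2/3 ✓
All meet the threshold, so the configuration is stable.

Yes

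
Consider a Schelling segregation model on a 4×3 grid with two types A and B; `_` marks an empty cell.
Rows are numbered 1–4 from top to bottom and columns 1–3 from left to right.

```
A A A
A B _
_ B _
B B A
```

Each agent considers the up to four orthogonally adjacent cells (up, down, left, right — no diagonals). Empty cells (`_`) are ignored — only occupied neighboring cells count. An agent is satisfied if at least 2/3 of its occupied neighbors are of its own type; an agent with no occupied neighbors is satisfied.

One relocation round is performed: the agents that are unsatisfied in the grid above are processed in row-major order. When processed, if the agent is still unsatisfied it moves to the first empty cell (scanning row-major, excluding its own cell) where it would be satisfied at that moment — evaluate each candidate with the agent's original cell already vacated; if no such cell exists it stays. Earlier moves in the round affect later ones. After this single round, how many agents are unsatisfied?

Initially unsatisfied (in order): (2,1), (2,2), (4,3).
  (2,1): no empty cell satisfies it; stays.
  (2,2) → (3,1).
  (4,3) → (2,2).
Resulting grid:
A A A
A A _
B B _
B B _
All satisfied now.

0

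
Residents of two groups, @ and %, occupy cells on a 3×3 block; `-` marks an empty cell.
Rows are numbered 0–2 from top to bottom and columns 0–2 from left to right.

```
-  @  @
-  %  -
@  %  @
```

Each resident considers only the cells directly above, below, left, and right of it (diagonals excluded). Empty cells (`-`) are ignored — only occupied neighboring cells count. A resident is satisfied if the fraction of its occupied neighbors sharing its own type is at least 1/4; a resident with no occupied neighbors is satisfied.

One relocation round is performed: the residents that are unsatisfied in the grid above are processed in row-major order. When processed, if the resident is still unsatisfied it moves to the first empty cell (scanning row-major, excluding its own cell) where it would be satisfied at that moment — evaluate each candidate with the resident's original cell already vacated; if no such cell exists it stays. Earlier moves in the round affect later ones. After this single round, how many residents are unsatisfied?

Initially unsatisfied (in order): (2,0), (2,2).
  (2,0) → (0,0).
  (2,2) → (1,0).
Resulting grid:
@ @ @
@ % -
- % -
All satisfied now.

0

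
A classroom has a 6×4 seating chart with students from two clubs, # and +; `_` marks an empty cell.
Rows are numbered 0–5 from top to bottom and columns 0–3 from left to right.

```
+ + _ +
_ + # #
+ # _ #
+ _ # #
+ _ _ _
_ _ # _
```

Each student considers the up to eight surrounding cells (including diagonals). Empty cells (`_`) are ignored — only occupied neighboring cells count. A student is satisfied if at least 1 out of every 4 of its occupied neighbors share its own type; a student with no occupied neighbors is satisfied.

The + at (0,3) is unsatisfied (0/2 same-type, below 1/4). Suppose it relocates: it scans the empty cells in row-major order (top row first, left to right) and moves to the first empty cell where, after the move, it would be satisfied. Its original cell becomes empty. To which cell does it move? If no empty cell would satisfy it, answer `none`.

(0,2)

Vacating (0,3). Empty cells in order:
  (0,2): 2/4 same-type → satisfied — stop here.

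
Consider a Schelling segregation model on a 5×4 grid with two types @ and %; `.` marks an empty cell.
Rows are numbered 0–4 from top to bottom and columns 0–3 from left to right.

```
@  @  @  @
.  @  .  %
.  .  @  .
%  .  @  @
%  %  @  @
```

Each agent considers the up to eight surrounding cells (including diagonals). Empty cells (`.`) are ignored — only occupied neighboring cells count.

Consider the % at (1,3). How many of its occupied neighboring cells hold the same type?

0

Occupied neighbors of (1,3): (0,2)=@, (0,3)=@, (2,2)=@.
Same type (%): 0 of 3.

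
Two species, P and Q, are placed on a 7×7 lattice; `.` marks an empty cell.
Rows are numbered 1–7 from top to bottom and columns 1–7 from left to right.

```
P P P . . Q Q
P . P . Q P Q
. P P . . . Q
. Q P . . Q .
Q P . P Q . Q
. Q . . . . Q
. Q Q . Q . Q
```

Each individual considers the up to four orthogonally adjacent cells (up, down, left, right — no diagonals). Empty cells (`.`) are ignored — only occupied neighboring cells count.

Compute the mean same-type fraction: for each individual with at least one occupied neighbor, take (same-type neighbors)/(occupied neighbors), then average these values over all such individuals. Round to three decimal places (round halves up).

0.627

Row 1: (1,1)P 2/2 · (1,2)P 2/2 · (1,3)P 2/2 · (1,6)Q 1/2 · (1,7)Q 2/2
Row 2: (2,1)P 1/1 · (2,3)P 2/2 · (2,5)Q 0/1 · (2,6)P 0/3 · (2,7)Q 2/3
Row 3: (3,2)P 1/2 · (3,3)P 3/3 · (3,7)Q 1/1
Row 4: (4,2)Q 0/3 · (4,3)P 1/2 · (4,6)Q — no occupied neighbors
Row 5: (5,1)Q 0/1 · (5,2)P 0/3 · (5,4)P 0/1 · (5,5)Q 0/1 · (5,7)Q 1/1
Row 6: (6,2)Q 1/2 · (6,7)Q 2/2
Row 7: (7,2)Q 2/2 · (7,3)Q 1/1 · (7,5)Q — no occupied neighbors · (7,7)Q 1/1
Sum over 25 individuals: 2/2 + 2/2 + 2/2 + 1/2 + 2/2 + 1/1 + 2/2 + 0/1 + 0/3 + 2/3 + 1/2 + 3/3 + 1/1 + 0/3 + 1/2 + 0/1 + 0/3 + 0/1 + 0/1 + 1/1 + 1/2 + 2/2 + 2/2 + 1/1 + 1/1 = 47/3; mean = 47/3 ÷ 25 = 47/75 = 0.626666… → 0.627.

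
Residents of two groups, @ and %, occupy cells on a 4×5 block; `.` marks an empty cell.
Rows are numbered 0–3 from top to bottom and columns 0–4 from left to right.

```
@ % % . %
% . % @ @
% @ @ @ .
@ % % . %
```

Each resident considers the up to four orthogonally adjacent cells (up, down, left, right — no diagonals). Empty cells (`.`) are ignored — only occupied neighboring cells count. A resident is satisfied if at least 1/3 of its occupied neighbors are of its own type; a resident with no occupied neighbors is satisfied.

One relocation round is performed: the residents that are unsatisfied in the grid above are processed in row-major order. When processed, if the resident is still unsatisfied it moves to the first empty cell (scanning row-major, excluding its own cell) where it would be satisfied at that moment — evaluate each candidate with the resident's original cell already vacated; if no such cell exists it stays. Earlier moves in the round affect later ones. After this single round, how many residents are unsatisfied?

0

Initially unsatisfied (in order): (0,0), (0,4), (3,0).
  (0,0) → (0,3).
  (0,4) → (0,0).
  (3,0) → (0,4).
Resulting grid:
% % % @ @
% . % @ @
% @ @ @ .
. % % . %
All satisfied now.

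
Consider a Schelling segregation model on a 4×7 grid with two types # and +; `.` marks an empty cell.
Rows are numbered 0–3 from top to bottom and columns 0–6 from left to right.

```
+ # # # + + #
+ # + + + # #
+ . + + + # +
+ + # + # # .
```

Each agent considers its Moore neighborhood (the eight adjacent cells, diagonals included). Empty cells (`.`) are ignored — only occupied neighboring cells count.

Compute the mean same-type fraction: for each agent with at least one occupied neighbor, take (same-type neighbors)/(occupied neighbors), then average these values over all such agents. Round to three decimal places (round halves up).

0.512

(0,0)+ 1/3
(0,1)# 2/5
(0,2)# 3/5
(0,3)# 1/5
(0,4)+ 3/5
(0,5)+ 2/5
(0,6)# 2/3
(1,0)+ 2/4
(1,1)# 2/7
(1,2)+ 3/7
(1,3)+ 6/8
(1,4)+ 5/8
(1,5)# 3/8
(1,6)# 3/5
(2,0)+ 3/4
(2,2)+ 5/7
(2,3)+ 6/8
(2,4)+ 4/8
(2,5)# 4/7
(2,6)+ 0/4
(3,0)+ 2/2
(3,1)+ 3/4
(3,2)# 0/4
(3,3)+ 3/5
(3,4)# 2/5
(3,5)# 2/4
Sum over 26 agents: 1/3 + 2/5 + 3/5 + 1/5 + 3/5 + 2/5 + 2/3 + 2/4 + 2/7 + 3/7 + 6/8 + 5/8 + 3/8 + 3/5 + 3/4 + 5/7 + 6/8 + 4/8 + 4/7 + 0/4 + 2/2 + 3/4 + 0/4 + 3/5 + 2/5 + 2/4 = 133/10; mean = 133/10 ÷ 26 = 133/260 = 0.511538… → 0.512.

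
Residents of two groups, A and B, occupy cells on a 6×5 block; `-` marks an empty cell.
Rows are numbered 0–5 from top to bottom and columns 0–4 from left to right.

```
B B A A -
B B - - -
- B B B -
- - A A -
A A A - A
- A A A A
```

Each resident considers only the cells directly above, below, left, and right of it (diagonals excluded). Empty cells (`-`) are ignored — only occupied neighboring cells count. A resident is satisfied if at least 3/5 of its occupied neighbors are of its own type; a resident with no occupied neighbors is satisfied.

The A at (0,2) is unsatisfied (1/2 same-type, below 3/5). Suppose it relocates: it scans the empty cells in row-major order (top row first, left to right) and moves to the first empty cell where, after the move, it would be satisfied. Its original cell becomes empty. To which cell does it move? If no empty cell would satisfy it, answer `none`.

(0,4)

Vacating (0,2). Empty cells in order:
  (0,4): 1/1 same-type → satisfied — stop here.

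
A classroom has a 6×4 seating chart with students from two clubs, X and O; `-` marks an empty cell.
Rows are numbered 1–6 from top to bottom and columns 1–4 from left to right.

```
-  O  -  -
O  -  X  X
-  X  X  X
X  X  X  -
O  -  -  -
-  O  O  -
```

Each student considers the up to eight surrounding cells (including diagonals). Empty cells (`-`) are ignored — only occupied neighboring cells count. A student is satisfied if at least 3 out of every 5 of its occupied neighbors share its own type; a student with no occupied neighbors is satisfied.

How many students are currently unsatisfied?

Row 1: (1,2)O 1/2 unhappy
Row 2: (2,1)O 1/2 unhappy · (2,3)X 4/5 ok · (2,4)X 3/3 ok
Row 3: (3,2)X 5/6 ok · (3,3)X 6/6 ok · (3,4)X 4/4 ok
Row 4: (4,1)X 2/3 ok · (4,2)X 4/5 ok · (4,3)X 4/4 ok
Row 5: (5,1)O 1/3 unhappy
Row 6: (6,2)O 2/2 ok · (6,3)O 1/1 ok
Unsatisfied: (1,2), (2,1), (5,1) — 3 in total.

3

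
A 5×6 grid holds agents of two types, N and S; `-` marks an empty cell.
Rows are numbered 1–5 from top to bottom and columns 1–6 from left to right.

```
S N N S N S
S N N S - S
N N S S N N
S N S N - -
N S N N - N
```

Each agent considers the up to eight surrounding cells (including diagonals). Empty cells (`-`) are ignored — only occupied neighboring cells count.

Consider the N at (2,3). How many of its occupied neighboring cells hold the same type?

Occupied neighbors of (2,3): (1,2)=N, (1,3)=N, (1,4)=S, (2,2)=N, (2,4)=S, (3,2)=N, (3,3)=S, (3,4)=S.
Same type (N): 4 of 8.

4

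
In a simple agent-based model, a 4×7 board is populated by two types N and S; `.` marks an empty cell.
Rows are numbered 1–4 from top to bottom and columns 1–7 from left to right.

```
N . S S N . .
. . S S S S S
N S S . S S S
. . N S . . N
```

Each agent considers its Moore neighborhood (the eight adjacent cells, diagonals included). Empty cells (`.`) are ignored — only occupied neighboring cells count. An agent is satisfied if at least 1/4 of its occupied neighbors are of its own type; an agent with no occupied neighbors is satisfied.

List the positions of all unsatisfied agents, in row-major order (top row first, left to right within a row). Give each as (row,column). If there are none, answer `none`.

(1,5), (3,1), (4,3), (4,7)

(1,1)N 0/0 ✓
(1,3)S 3/3 ✓
(1,4)S 4/5 ✓
(1,5)N 0/4 ✗
(2,3)S 5/5 ✓
(2,4)S 6/7 ✓
(2,5)S 5/6 ✓
(2,6)S 5/6 ✓
(2,7)S 3/3 ✓
(3,1)N 0/1 ✗
(3,2)S 2/4 ✓
(3,3)S 4/5 ✓
(3,5)S 5/5 ✓
(3,6)S 5/6 ✓
(3,7)S 3/4 ✓
(4,3)N 0/3 ✗
(4,4)S 2/3 ✓
(4,7)N 0/2 ✗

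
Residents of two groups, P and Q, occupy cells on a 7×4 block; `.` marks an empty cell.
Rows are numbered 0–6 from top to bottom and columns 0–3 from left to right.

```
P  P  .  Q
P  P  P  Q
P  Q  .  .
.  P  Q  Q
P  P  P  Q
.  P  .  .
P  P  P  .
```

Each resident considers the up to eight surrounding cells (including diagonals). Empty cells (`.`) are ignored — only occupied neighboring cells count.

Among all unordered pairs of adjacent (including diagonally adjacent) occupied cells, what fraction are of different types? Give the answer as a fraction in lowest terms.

12/41

Scan each occupied cell's neighbors to the right and below (and the two forward diagonals) so each pair is counted once.
Row 0: P(0,0)–P(0,1)= P(0,0)–P(1,0)= P(0,0)–P(1,1)= P(0,1)–P(1,1)= P(0,1)–P(1,2)= P(0,1)–P(1,0)= Q(0,3)–Q(1,3)= Q(0,3)–P(1,2)≠  → 1/8 unlike.
Row 1: P(1,0)–P(1,1)= P(1,0)–P(2,0)= P(1,0)–Q(2,1)≠ P(1,1)–P(1,2)= P(1,1)–Q(2,1)≠ P(1,1)–P(2,0)= P(1,2)–Q(1,3)≠ P(1,2)–Q(2,1)≠  → 4/8 unlike.
Row 2: P(2,0)–Q(2,1)≠ P(2,0)–P(3,1)= Q(2,1)–P(3,1)≠ Q(2,1)–Q(3,2)=  → 2/4 unlike.
Row 3: P(3,1)–Q(3,2)≠ P(3,1)–P(4,1)= P(3,1)–P(4,2)= P(3,1)–P(4,0)= Q(3,2)–Q(3,3)= Q(3,2)–P(4,2)≠ Q(3,2)–Q(4,3)= Q(3,2)–P(4,1)≠ Q(3,3)–Q(4,3)= Q(3,3)–P(4,2)≠  → 4/10 unlike.
Row 4: P(4,0)–P(4,1)= P(4,0)–P(5,1)= P(4,1)–P(4,2)= P(4,1)–P(5,1)= P(4,2)–Q(4,3)≠ P(4,2)–P(5,1)=  → 1/6 unlike.
Row 5: P(5,1)–P(6,1)= P(5,1)–P(6,2)= P(5,1)–P(6,0)=  → 0/3 unlike.
Row 6: P(6,0)–P(6,1)= P(6,1)–P(6,2)=  → 0/2 unlike.
Total adjacent occupied pairs: 41; unlike-type pairs: 12.
12/41 is already in lowest terms.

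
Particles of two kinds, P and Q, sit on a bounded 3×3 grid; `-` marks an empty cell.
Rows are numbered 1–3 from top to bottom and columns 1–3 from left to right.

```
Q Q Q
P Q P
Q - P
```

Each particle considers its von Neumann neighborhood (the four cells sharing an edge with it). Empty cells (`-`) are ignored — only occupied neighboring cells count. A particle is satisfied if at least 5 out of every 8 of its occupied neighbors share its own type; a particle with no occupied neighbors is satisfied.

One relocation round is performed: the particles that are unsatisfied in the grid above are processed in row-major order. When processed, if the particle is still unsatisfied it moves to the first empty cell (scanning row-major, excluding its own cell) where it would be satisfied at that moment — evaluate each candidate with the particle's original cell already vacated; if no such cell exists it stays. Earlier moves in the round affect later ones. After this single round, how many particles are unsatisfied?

Initially unsatisfied (in order): (1,1), (1,3), (2,1), (2,2), (2,3), (3,1).
  (1,1) → (3,2).
  (1,3): no empty cell satisfies it; stays.
  (2,1): no empty cell satisfies it; stays.
  (2,2): no empty cell satisfies it; stays.
  (2,3): no empty cell satisfies it; stays.
  (3,1): no empty cell satisfies it; stays.
Resulting grid:
- Q Q
P Q P
Q Q P
Unsatisfied now: (1,3), (2,1), (2,2), (2,3), (3,1), (3,3).

6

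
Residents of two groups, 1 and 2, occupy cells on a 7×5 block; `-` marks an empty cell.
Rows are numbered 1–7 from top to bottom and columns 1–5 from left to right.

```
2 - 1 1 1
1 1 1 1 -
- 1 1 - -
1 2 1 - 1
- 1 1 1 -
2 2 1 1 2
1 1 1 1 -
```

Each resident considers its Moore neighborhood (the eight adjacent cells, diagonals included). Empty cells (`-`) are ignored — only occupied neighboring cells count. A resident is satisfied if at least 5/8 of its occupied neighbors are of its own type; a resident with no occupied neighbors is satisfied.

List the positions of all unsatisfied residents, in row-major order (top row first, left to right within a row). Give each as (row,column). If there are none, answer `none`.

(1,1), (4,2), (5,2), (6,1), (6,2), (6,5), (7,1), (7,2)

(1,1)2 0/2 not
(1,3)1 4/4 satisfied
(1,4)1 4/4 satisfied
(1,5)1 2/2 satisfied
(2,1)1 2/3 satisfied
(2,2)1 5/6 satisfied
(2,3)1 6/6 satisfied
(2,4)1 5/5 satisfied
(3,2)1 6/7 satisfied
(3,3)1 5/6 satisfied
(4,1)1 2/3 satisfied
(4,2)2 0/6 not
(4,3)1 5/6 satisfied
(4,5)1 1/1 satisfied
(5,2)1 4/7 not
(5,3)1 5/7 satisfied
(5,4)1 5/6 satisfied
(6,1)2 1/4 not
(6,2)2 1/7 not
(6,3)1 7/8 satisfied
(6,4)1 5/6 satisfied
(6,5)2 0/3 not
(7,1)1 1/3 not
(7,2)1 3/5 not
(7,3)1 4/5 satisfied
(7,4)1 3/4 satisfied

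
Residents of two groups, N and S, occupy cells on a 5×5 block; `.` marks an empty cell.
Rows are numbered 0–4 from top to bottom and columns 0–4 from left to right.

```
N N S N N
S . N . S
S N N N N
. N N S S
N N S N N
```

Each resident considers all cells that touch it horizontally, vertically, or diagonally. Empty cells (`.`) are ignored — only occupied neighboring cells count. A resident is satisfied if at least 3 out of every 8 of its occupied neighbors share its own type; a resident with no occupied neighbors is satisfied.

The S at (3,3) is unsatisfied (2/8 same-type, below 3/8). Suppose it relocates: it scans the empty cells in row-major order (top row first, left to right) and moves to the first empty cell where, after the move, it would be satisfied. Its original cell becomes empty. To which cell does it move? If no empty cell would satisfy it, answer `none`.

(1,1)

Vacating (3,3). Empty cells in order:
  (1,1): 3/8 same-type → satisfied — stop here.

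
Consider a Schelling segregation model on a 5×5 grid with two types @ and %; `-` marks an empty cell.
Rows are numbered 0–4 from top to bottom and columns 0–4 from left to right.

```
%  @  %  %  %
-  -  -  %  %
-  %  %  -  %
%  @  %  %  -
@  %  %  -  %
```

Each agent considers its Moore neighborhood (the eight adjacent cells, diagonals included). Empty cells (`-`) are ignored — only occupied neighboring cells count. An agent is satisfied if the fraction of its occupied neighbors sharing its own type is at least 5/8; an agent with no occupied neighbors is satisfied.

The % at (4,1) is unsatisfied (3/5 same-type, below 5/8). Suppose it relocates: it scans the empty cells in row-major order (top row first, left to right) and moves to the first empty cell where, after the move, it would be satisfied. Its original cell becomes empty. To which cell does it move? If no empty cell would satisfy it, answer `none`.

Vacating (4,1). Empty cells in order:
  (1,0): 2/3 same-type → satisfied — stop here.

(1,0)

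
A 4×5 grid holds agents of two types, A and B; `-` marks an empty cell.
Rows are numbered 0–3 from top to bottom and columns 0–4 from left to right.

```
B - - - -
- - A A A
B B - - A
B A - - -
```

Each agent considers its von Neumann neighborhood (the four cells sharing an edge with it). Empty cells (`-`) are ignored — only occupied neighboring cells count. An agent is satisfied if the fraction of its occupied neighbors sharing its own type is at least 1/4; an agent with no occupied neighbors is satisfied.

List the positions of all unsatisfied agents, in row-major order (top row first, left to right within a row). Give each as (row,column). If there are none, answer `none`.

(3,1)

(0,0)B 0/0 satisfied
(1,2)A 1/1 satisfied
(1,3)A 2/2 satisfied
(1,4)A 2/2 satisfied
(2,0)B 2/2 satisfied
(2,1)B 1/2 satisfied
(2,4)A 1/1 satisfied
(3,0)B 1/2 satisfied
(3,1)A 0/2 not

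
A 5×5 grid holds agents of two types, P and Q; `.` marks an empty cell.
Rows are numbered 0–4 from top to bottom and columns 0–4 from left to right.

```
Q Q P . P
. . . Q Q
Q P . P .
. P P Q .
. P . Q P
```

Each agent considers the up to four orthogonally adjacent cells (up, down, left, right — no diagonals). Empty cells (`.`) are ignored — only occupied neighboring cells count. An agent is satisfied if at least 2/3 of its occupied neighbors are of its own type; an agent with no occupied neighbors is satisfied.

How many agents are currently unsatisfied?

(0,0)Q 1/1 ok
(0,1)Q 1/2 unhappy
(0,2)P 0/1 unhappy
(0,4)P 0/1 unhappy
(1,3)Q 1/2 unhappy
(1,4)Q 1/2 unhappy
(2,0)Q 0/1 unhappy
(2,1)P 1/2 unhappy
(2,3)P 0/2 unhappy
(3,1)P 3/3 ok
(3,2)P 1/2 unhappy
(3,3)Q 1/3 unhappy
(4,1)P 1/1 ok
(4,3)Q 1/2 unhappy
(4,4)P 0/1 unhappy
Unsatisfied: (0,1), (0,2), (0,4), (1,3), (1,4), (2,0), (2,1), (2,3), (3,2), (3,3), (4,3), (4,4) — 12 in total.

12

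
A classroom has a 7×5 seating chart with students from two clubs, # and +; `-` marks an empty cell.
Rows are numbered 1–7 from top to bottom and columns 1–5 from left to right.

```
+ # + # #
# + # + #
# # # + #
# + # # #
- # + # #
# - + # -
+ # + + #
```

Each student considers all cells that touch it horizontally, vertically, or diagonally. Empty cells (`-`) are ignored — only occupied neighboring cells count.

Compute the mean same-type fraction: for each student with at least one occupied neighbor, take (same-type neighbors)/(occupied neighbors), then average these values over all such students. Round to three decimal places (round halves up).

Row 1: (1,1)+ 1/3 · (1,2)# 2/5 · (1,3)+ 2/5 · (1,4)# 3/5 · (1,5)# 2/3
Row 2: (2,1)# 3/5 · (2,2)+ 2/8 · (2,3)# 4/8 · (2,4)+ 2/8 · (2,5)# 3/5
Row 3: (3,1)# 3/5 · (3,2)# 6/8 · (3,3)# 4/8 · (3,4)+ 1/8 · (3,5)# 3/5
Row 4: (4,1)# 3/4 · (4,2)+ 1/7 · (4,3)# 5/8 · (4,4)# 6/8 · (4,5)# 4/5
Row 5: (5,2)# 3/6 · (5,3)+ 2/7 · (5,4)# 5/7 · (5,5)# 4/4
Row 6: (6,1)# 2/3 · (6,3)+ 3/7 · (6,4)# 3/7
Row 7: (7,1)+ 0/2 · (7,2)# 1/4 · (7,3)+ 2/4 · (7,4)+ 2/4 · (7,5)# 1/2
Sum over 32 students: 1/3 + 2/5 + 2/5 + 3/5 + 2/3 + 3/5 + 2/8 + 4/8 + 2/8 + 3/5 + 3/5 + 6/8 + 4/8 + 1/8 + 3/5 + 3/4 + 1/7 + 5/8 + 6/8 + 4/5 + 3/6 + 2/7 + 5/7 + 4/4 + 2/3 + 3/7 + 3/7 + 0/2 + 1/4 + 2/4 + 2/4 + 1/2 = 961/60; mean = 961/60 ÷ 32 = 961/1920 = 0.500520… → 0.501.

0.501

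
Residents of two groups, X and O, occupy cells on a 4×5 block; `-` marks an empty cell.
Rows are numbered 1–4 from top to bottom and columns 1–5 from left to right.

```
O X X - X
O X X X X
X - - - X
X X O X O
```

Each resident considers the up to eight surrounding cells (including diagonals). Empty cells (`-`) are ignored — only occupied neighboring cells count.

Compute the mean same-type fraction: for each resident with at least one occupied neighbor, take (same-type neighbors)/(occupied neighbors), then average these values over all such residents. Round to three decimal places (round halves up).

0.647

Row 1: (1,1)O 1/3 · (1,2)X 3/5 · (1,3)X 4/4 · (1,5)X 2/2
Row 2: (2,1)O 1/4 · (2,2)X 4/6 · (2,3)X 4/4 · (2,4)X 5/5 · (2,5)X 3/3
Row 3: (3,1)X 3/4 · (3,5)X 3/4
Row 4: (4,1)X 2/2 · (4,2)X 2/3 · (4,3)O 0/2 · (4,4)X 1/3 · (4,5)O 0/2
Sum over 16 residents: 1/3 + 3/5 + 4/4 + 2/2 + 1/4 + 4/6 + 4/4 + 5/5 + 3/3 + 3/4 + 3/4 + 2/2 + 2/3 + 0/2 + 1/3 + 0/2 = 207/20; mean = 207/20 ÷ 16 = 207/320 = 0.646875 → 0.647.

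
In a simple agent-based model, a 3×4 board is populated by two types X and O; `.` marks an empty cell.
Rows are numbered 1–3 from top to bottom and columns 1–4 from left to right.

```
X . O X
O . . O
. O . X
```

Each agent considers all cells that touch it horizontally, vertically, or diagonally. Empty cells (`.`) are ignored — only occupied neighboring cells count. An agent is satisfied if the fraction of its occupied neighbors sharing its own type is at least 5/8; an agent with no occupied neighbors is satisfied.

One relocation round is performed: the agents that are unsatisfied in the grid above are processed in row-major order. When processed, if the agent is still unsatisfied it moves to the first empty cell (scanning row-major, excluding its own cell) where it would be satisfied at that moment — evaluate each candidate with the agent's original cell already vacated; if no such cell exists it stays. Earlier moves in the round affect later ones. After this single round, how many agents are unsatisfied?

Initially unsatisfied (in order): (1,1), (1,3), (1,4), (2,1), (2,4), (3,4).
  (1,1): no empty cell satisfies it; stays.
  (1,3) → (2,2).
  (1,4): no empty cell satisfies it; stays.
  (2,1): now satisfied by earlier moves; stays.
  (2,4) → (1,2).
  (3,4): now satisfied by earlier moves; stays.
Resulting grid:
X O . X
O O . .
. O . X
Unsatisfied now: (1,1).

1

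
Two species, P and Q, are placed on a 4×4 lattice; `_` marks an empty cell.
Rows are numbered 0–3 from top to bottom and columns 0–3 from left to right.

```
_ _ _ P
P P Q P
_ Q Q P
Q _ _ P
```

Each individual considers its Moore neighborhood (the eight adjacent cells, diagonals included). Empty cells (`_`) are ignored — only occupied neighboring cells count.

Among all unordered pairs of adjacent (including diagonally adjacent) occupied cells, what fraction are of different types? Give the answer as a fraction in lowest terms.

Scan each occupied cell's neighbors to the right and below (and the two forward diagonals) so each pair is counted once.
Row 0: P(0,3)–P(1,3)= P(0,3)–Q(1,2)≠  → 1/2 unlike.
Row 1: P(1,0)–P(1,1)= P(1,0)–Q(2,1)≠ P(1,1)–Q(1,2)≠ P(1,1)–Q(2,1)≠ P(1,1)–Q(2,2)≠ Q(1,2)–P(1,3)≠ Q(1,2)–Q(2,2)= Q(1,2)–P(2,3)≠ Q(1,2)–Q(2,1)= P(1,3)–P(2,3)= P(1,3)–Q(2,2)≠  → 7/11 unlike.
Row 2: Q(2,1)–Q(2,2)= Q(2,1)–Q(3,0)= Q(2,2)–P(2,3)≠ Q(2,2)–P(3,3)≠ P(2,3)–P(3,3)=  → 2/5 unlike.
Total adjacent occupied pairs: 18; unlike-type pairs: 10.
10/18 reduces to 5/9.

5/9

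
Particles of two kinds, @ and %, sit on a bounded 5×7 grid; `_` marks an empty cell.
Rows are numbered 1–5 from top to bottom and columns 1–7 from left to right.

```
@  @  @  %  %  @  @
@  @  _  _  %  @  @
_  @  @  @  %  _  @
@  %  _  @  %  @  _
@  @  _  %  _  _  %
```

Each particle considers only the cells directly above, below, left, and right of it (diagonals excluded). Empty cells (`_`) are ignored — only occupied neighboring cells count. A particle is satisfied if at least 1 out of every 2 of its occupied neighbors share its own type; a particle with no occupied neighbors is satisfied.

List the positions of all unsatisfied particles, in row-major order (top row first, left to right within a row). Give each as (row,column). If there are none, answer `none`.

(1,1)@ 2/2 ok
(1,2)@ 3/3 ok
(1,3)@ 1/2 ok
(1,4)% 1/2 ok
(1,5)% 2/3 ok
(1,6)@ 2/3 ok
(1,7)@ 2/2 ok
(2,1)@ 2/2 ok
(2,2)@ 3/3 ok
(2,5)% 2/3 ok
(2,6)@ 2/3 ok
(2,7)@ 3/3 ok
(3,2)@ 2/3 ok
(3,3)@ 2/2 ok
(3,4)@ 2/3 ok
(3,5)% 2/3 ok
(3,7)@ 1/1 ok
(4,1)@ 1/2 ok
(4,2)% 0/3 unhappy
(4,4)@ 1/3 unhappy
(4,5)% 1/3 unhappy
(4,6)@ 0/1 unhappy
(5,1)@ 2/2 ok
(5,2)@ 1/2 ok
(5,4)% 0/1 unhappy
(5,7)% 0/0 ok

(4,2), (4,4), (4,5), (4,6), (5,4)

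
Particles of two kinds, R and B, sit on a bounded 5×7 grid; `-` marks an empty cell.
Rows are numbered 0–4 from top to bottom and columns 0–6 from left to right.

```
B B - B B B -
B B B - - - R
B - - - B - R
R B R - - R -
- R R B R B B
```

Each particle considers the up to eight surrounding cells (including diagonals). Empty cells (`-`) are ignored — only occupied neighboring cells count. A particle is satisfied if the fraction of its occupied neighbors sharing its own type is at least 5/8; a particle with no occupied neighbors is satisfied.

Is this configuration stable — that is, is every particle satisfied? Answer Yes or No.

No

Row 0: (0,0)B 3/3 ok · (0,1)B 4/4 ok · (0,3)B 2/2 ok · (0,4)B 2/2 ok · (0,5)B 1/2 unhappy
Row 1: (1,0)B 4/4 ok · (1,1)B 5/5 ok · (1,2)B 3/3 ok · (1,6)R 1/2 unhappy
Row 2: (2,0)B 3/4 ok · (2,4)B 0/1 unhappy · (2,6)R 2/2 ok
Row 3: (3,0)R 1/3 unhappy · (3,1)B 1/5 unhappy · (3,2)R 2/4 unhappy · (3,5)R 2/5 unhappy
Row 4: (4,1)R 3/4 ok · (4,2)R 2/4 unhappy · (4,3)B 0/3 unhappy · (4,4)R 1/3 unhappy · (4,5)B 1/3 unhappy · (4,6)B 1/2 unhappy
For instance (0,5) has only 1/2 same-type neighbors, below 5/8.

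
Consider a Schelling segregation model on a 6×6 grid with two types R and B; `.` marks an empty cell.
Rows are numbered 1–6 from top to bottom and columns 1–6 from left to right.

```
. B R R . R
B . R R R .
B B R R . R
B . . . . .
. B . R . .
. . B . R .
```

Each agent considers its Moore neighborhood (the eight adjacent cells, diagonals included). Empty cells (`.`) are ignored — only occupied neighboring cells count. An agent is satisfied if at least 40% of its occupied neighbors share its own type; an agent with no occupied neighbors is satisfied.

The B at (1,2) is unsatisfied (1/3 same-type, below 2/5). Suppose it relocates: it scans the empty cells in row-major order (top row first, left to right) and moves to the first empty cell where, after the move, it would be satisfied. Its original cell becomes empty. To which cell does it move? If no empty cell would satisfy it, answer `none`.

Vacating (1,2). Empty cells in order:
  (1,1): 1/1 same-type → satisfied — stop here.

(1,1)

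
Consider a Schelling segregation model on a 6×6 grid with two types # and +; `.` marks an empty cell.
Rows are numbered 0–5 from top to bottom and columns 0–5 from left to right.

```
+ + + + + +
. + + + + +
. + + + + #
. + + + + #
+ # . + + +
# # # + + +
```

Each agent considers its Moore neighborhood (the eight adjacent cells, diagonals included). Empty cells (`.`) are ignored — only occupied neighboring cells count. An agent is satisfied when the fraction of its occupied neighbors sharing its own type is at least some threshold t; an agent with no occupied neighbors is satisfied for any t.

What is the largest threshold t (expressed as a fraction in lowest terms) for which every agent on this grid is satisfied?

Row 0: (0,0)+ 2/2 · (0,1)+ 4/4 · (0,2)+ 5/5 · (0,3)+ 5/5 · (0,4)+ 5/5 · (0,5)+ 3/3
Row 1: (1,1)+ 6/6 · (1,2)+ 8/8 · (1,3)+ 8/8 · (1,4)+ 7/8 · (1,5)+ 4/5
Row 2: (2,1)+ 5/5 · (2,2)+ 8/8 · (2,3)+ 8/8 · (2,4)+ 6/8 · (2,5)# 1/5
Row 3: (3,1)+ 4/5 · (3,2)+ 6/7 · (3,3)+ 7/7 · (3,4)+ 6/8 · (3,5)# 1/5
Row 4: (4,0)+ 1/4 · (4,1)# 3/6 · (4,3)+ 6/7 · (4,4)+ 7/8 · (4,5)+ 4/5
Row 5: (5,0)# 2/3 · (5,1)# 3/4 · (5,2)# 2/4 · (5,3)+ 3/4 · (5,4)+ 5/5 · (5,5)+ 3/3
The smallest same-type fraction is 1/5 at (2,5), which reduces to 1/5. Any threshold above that leaves this agent unsatisfied.

1/5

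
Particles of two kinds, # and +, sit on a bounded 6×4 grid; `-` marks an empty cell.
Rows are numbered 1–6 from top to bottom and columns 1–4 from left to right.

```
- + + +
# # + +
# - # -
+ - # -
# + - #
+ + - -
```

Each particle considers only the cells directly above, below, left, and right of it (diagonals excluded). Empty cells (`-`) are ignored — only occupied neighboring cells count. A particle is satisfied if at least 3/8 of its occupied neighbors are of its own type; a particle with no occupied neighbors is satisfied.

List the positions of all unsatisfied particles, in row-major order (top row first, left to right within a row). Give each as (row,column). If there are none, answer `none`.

Row 1: (1,2)+ 1/2 ✓ · (1,3)+ 3/3 ✓ · (1,4)+ 2/2 ✓
Row 2: (2,1)# 2/2 ✓ · (2,2)# 1/3 ✗ · (2,3)+ 2/4 ✓ · (2,4)+ 2/2 ✓
Row 3: (3,1)# 1/2 ✓ · (3,3)# 1/2 ✓
Row 4: (4,1)+ 0/2 ✗ · (4,3)# 1/1 ✓
Row 5: (5,1)# 0/3 ✗ · (5,2)+ 1/2 ✓ · (5,4)# 0/0 ✓
Row 6: (6,1)+ 1/2 ✓ · (6,2)+ 2/2 ✓

(2,2), (4,1), (5,1)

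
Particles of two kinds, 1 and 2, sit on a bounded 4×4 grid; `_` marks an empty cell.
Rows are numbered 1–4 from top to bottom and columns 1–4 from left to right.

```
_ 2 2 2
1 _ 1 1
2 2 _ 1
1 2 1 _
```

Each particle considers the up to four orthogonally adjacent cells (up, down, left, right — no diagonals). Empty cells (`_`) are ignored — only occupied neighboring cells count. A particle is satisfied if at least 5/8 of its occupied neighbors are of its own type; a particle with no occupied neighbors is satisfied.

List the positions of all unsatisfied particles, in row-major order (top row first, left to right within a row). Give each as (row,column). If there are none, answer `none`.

Row 1: (1,2)2 1/1 ok · (1,3)2 2/3 ok · (1,4)2 1/2 unhappy
Row 2: (2,1)1 0/1 unhappy · (2,3)1 1/2 unhappy · (2,4)1 2/3 ok
Row 3: (3,1)2 1/3 unhappy · (3,2)2 2/2 ok · (3,4)1 1/1 ok
Row 4: (4,1)1 0/2 unhappy · (4,2)2 1/3 unhappy · (4,3)1 0/1 unhappy

(1,4), (2,1), (2,3), (3,1), (4,1), (4,2), (4,3)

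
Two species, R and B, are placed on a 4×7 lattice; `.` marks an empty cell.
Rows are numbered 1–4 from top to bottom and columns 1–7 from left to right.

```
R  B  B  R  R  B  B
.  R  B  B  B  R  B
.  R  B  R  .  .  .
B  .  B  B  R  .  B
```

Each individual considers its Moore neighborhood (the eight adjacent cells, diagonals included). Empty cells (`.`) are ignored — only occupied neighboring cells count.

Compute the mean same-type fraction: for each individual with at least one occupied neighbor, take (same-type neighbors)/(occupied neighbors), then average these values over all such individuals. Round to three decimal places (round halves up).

0.424

(1,1)R 1/2
(1,2)B 2/4
(1,3)B 3/5
(1,4)R 1/5
(1,5)R 2/5
(1,6)B 3/5
(1,7)B 2/3
(2,2)R 2/6
(2,3)B 4/8
(2,4)B 4/7
(2,5)B 2/6
(2,6)R 1/5
(2,7)B 2/3
(3,2)R 1/5
(3,3)B 4/7
(3,4)R 1/7
(4,1)B 0/1
(4,3)B 2/4
(4,4)B 2/4
(4,5)R 1/2
(4,7)B — no occupied neighbors
Sum over 20 individuals: 1/2 + 2/4 + 3/5 + 1/5 + 2/5 + 3/5 + 2/3 + 2/6 + 4/8 + 4/7 + 2/6 + 1/5 + 2/3 + 1/5 + 4/7 + 1/7 + 0/1 + 2/4 + 2/4 + 1/2 = 297/35; mean = 297/35 ÷ 20 = 297/700 = 0.424285… → 0.424.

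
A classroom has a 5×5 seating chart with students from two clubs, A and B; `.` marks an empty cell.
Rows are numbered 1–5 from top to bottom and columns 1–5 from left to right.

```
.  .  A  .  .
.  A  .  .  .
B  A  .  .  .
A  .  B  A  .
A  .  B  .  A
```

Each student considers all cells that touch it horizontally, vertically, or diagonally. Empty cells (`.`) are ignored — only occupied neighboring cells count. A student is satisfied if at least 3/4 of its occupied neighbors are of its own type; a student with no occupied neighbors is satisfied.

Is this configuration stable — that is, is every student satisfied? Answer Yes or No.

No

Row 1: (1,3)A 1/1 ✓
Row 2: (2,2)A 2/3 ✗
Row 3: (3,1)B 0/3 ✗ · (3,2)A 2/4 ✗
Row 4: (4,1)A 2/3 ✗ · (4,3)B 1/3 ✗ · (4,4)A 1/3 ✗
Row 5: (5,1)A 1/1 ✓ · (5,3)B 1/2 ✗ · (5,5)A 1/1 ✓
For instance (2,2) has only 2/3 same-type neighbors, below 3/4.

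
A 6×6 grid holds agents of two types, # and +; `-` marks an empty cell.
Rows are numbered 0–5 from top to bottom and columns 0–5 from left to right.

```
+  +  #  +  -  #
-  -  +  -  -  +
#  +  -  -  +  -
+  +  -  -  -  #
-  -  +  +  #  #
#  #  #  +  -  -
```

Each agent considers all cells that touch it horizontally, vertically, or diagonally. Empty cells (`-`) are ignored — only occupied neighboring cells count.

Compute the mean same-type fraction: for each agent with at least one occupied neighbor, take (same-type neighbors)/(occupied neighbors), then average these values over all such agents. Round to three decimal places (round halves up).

0.560

(0,0)+ 1/1
(0,1)+ 2/3
(0,2)# 0/3
(0,3)+ 1/2
(0,5)# 0/1
(1,2)+ 3/4
(1,5)+ 1/2
(2,0)# 0/3
(2,1)+ 3/4
(2,4)+ 1/2
(3,0)+ 2/3
(3,1)+ 3/4
(3,5)# 2/3
(4,2)+ 3/5
(4,3)+ 2/4
(4,4)# 2/4
(4,5)# 2/2
(5,0)# 1/1
(5,1)# 2/3
(5,2)# 1/4
(5,3)+ 2/4
Sum over 21 agents: 1/1 + 2/3 + 0/3 + 1/2 + 0/1 + 3/4 + 1/2 + 0/3 + 3/4 + 1/2 + 2/3 + 3/4 + 2/3 + 3/5 + 2/4 + 2/4 + 2/2 + 1/1 + 2/3 + 1/4 + 2/4 = 353/30; mean = 353/30 ÷ 21 = 353/630 = 0.560317… → 0.560.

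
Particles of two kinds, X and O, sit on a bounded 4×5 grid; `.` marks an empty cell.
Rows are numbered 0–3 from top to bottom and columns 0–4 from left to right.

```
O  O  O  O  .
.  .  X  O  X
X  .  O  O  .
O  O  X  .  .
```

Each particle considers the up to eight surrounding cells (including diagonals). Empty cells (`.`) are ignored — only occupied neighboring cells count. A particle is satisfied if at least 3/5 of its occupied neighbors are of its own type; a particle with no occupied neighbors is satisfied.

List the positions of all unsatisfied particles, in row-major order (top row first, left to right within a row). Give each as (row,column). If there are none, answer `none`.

Row 0: (0,0)O 1/1 satisfied · (0,1)O 2/3 satisfied · (0,2)O 3/4 satisfied · (0,3)O 2/4 not
Row 1: (1,2)X 0/6 not · (1,3)O 4/6 satisfied · (1,4)X 0/3 not
Row 2: (2,0)X 0/2 not · (2,2)O 3/5 satisfied · (2,3)O 2/5 not
Row 3: (3,0)O 1/2 not · (3,1)O 2/4 not · (3,2)X 0/3 not

(0,3), (1,2), (1,4), (2,0), (2,3), (3,0), (3,1), (3,2)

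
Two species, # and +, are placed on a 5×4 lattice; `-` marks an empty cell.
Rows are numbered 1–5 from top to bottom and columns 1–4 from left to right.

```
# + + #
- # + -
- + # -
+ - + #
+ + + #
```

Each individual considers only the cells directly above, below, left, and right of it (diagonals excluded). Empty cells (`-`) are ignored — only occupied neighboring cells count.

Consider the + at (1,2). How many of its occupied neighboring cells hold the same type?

Occupied neighbors of (1,2): (2,2)=#, (1,1)=#, (1,3)=+.
Same type (+): 1 of 3.

1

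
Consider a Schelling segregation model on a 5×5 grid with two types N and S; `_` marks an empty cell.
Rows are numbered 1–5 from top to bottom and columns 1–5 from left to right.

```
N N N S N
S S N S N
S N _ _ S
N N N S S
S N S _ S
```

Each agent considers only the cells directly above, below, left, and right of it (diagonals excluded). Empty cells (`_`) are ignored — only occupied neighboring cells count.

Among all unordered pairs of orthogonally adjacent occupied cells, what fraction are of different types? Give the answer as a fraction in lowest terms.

8/15

Scan each occupied cell's neighbors to the right and below so each pair is counted once.
From row 1: 4 unlike of 9 pairs (running 4/9).
From row 2: 5 unlike of 7 pairs (running 9/16).
From row 3: 2 unlike of 4 pairs (running 11/20).
From row 4: 3 unlike of 8 pairs (running 14/28).
From row 5: 2 unlike of 2 pairs (running 16/30).
Total adjacent occupied pairs: 30; unlike-type pairs: 16.
16/30 reduces to 8/15.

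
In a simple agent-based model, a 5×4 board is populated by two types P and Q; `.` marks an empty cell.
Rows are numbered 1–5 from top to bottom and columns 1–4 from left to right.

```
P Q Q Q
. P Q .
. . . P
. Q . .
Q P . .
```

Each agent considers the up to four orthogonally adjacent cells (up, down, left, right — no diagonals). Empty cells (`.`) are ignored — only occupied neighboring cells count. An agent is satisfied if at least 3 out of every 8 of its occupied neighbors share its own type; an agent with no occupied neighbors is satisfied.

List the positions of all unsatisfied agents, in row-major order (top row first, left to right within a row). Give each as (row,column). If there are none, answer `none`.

(1,1), (1,2), (2,2), (4,2), (5,1), (5,2)

Row 1: (1,1)P 0/1 unhappy · (1,2)Q 1/3 unhappy · (1,3)Q 3/3 ok · (1,4)Q 1/1 ok
Row 2: (2,2)P 0/2 unhappy · (2,3)Q 1/2 ok
Row 3: (3,4)P 0/0 ok
Row 4: (4,2)Q 0/1 unhappy
Row 5: (5,1)Q 0/1 unhappy · (5,2)P 0/2 unhappy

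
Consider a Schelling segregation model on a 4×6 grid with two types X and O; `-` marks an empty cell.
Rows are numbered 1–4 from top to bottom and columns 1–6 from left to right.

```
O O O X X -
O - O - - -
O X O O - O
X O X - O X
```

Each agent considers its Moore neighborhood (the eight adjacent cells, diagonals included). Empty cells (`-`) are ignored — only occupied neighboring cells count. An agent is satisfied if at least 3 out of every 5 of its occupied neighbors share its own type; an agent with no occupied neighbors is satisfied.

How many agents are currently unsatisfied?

8

(1,1)O 2/2 ok
(1,2)O 4/4 ok
(1,3)O 2/3 ok
(1,4)X 1/3 unhappy
(1,5)X 1/1 ok
(2,1)O 3/4 ok
(2,3)O 4/6 ok
(3,1)O 2/4 unhappy
(3,2)X 2/7 unhappy
(3,3)O 3/5 ok
(3,4)O 3/4 ok
(3,6)O 1/2 unhappy
(4,1)X 1/3 unhappy
(4,2)O 2/5 unhappy
(4,3)X 1/4 unhappy
(4,5)O 2/3 ok
(4,6)X 0/2 unhappy
Unsatisfied: (1,4), (3,1), (3,2), (3,6), (4,1), (4,2), (4,3), (4,6) — 8 in total.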